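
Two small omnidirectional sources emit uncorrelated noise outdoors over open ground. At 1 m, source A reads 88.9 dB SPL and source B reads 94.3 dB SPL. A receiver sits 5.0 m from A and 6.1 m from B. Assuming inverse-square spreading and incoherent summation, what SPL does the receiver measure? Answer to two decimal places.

80.14 dB SPL

At the listener: L_A = 88.9 − 20·log₁₀(5.0) = 74.921 dB; L_B = 94.3 − 20·log₁₀(6.1) = 78.593 dB.
Combined: 10·log₁₀(10^(74.921/10)+10^(78.593/10)) = 80.14 dB SPL.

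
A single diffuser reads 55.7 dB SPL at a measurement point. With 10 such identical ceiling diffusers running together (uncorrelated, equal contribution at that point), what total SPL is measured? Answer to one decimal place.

65.7 dB SPL

10 equal incoherent sources raise the level by 10·log₁₀(10) = 10.00 dB.
L_total = 55.7 + 10.00 = 65.7 dB SPL.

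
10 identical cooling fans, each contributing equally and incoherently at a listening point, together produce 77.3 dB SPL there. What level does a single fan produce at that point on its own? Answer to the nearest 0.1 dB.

67.3 dB SPL

10 equal incoherent sources add 10·log₁₀(10) = 10.00 dB over one source.
L_one = 77.3 − 10.00 = 67.3 dB SPL.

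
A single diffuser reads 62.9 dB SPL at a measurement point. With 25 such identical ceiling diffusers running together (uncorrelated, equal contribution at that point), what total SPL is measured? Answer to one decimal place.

25 equal incoherent sources raise the level by 10·log₁₀(25) = 13.98 dB.
L_total = 62.9 + 13.98 = 76.9 dB SPL.

76.9 dB SPL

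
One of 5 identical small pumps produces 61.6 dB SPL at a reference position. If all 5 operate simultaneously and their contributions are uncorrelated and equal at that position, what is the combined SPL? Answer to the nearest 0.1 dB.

68.6 dB SPL

5 equal incoherent sources raise the level by 10·log₁₀(5) = 6.99 dB.
L_total = 61.6 + 6.99 = 68.6 dB SPL.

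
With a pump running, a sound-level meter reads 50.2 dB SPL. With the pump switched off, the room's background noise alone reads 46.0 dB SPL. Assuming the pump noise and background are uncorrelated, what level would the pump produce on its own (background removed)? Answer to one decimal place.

Remove the background by subtracting linear intensities:
L_src = 10·log₁₀(10^(50.2/10) − 10^(46.0/10)) = 10·log₁₀(64900) = 48.1 dB SPL.

48.1 dB SPL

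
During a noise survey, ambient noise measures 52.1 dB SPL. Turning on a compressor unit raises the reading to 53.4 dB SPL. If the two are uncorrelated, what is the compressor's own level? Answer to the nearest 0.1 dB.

Background correction is a power subtraction:
L_src = 10·log₁₀(10^(53.4/10) − 10^(52.1/10)) = 10·log₁₀(56600) = 47.5 dB SPL.

47.5 dB SPL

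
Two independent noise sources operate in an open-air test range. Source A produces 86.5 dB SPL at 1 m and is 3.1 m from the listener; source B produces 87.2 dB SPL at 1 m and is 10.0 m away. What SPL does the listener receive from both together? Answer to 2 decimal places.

77.14 dB SPL

At the listener: L_A = 86.5 − 20·log₁₀(3.1) = 76.673 dB; L_B = 87.2 − 20·log₁₀(10.0) = 67.200 dB.
Combined: 10·log₁₀(10^(76.673/10)+10^(67.200/10)) = 77.14 dB SPL.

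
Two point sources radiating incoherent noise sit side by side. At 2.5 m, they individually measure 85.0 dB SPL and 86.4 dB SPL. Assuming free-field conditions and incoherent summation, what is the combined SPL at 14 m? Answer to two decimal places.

73.80 dB SPL

Combined at 2.5 m: 10·log₁₀(10^(85.0/10)+10^(86.4/10)) = 88.766 dB SPL.
Then apply −20·log₁₀(14/2.5) = -14.964 dB → 73.80 dB SPL.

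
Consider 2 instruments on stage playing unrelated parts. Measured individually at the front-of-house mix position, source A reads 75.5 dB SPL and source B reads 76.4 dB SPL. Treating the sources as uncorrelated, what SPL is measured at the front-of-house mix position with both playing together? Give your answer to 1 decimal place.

Uncorrelated sources add in intensity (power), not in dB.
L_total = 10·log₁₀(10^(75.5/10) + 10^(76.4/10)) = 10·log₁₀(79130000) = 79.0 dB SPL.

79.0 dB SPL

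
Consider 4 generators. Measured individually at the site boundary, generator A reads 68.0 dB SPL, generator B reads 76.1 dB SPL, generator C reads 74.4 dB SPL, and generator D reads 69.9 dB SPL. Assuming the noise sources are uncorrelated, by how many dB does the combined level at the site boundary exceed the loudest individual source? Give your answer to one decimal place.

3.2 dB

Uncorrelated sources add in intensity (power), not in dB.
L_total = 10·log₁₀(10^(68.0/10) + 10^(76.1/10) + 10^(74.4/10) + 10^(69.9/10)) = 79.26 dB SPL.
Excess over the loudest (76.1 dB): 79.26 − 76.1 = 3.2 dB.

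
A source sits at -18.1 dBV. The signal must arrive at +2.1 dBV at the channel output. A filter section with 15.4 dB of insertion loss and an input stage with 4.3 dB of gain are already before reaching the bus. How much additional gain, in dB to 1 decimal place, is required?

The required make-up gain is the shortfall in the dB sum.
G = +2.1 − (-18.1) + 15.4 − 4.3 = 31.3 dB.

31.3 dB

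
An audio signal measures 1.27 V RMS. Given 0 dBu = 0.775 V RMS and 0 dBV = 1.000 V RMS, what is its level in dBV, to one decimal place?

+2.1 dBV

dBV = 20·log₁₀(V / 1.000 V).
20·log₁₀(1.27/1.000) = +2.1 dBV.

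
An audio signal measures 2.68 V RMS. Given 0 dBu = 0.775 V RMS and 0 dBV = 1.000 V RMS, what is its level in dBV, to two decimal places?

dBV = 20·log₁₀(V / 1.000 V).
20·log₁₀(2.68/1.000) = +8.56 dBV.

+8.56 dBV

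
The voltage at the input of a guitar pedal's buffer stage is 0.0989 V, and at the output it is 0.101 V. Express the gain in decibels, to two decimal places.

0.18 dB

For a voltage ratio, dB = 20·log₁₀(V₂/V₁).
20·log₁₀(0.101/0.0989) = 20·log₁₀(1.021) = 0.18 dB.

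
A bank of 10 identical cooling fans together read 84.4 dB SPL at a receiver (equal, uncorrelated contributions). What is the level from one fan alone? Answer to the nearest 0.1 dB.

74.4 dB SPL

10 equal incoherent sources add 10·log₁₀(10) = 10.00 dB over one source.
L_one = 84.4 − 10.00 = 74.4 dB SPL.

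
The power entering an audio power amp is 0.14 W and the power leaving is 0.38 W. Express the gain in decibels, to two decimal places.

4.34 dB

Power is a power quantity, so gain = 10·log₁₀(P_out/P_in).
10·log₁₀(0.38/0.14) = 10·log₁₀(2.714) = 4.34 dB.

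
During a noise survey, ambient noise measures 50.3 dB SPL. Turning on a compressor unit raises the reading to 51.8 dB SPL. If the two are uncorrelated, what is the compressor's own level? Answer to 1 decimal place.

46.5 dB SPL

Background correction is a power subtraction:
L_src = 10·log₁₀(10^(51.8/10) − 10^(50.3/10)) = 10·log₁₀(44200) = 46.5 dB SPL.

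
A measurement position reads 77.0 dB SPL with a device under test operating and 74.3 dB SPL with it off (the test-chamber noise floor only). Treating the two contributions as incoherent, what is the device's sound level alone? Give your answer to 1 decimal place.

73.7 dB SPL

Subtract intensities: L_src = 10·log₁₀(10^(L_total/10) − 10^(L_bg/10)).
L_src = 10·log₁₀(10^(77.0/10) − 10^(74.3/10)) = 10·log₁₀(23200000) = 73.7 dB SPL.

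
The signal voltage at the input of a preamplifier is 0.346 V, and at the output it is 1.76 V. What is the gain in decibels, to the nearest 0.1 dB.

Voltage is an amplitude quantity, so gain = 20·log₁₀(V_out/V_in).
20·log₁₀(1.76/0.346) = 20·log₁₀(5.087) = 14.1 dB.

14.1 dB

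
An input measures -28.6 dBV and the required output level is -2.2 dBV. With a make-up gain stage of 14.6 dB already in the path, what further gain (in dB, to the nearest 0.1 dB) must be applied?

11.8 dB

The required make-up gain is the shortfall in the dB sum.
G = -2.2 − (-28.6) − 14.6 = 11.8 dB.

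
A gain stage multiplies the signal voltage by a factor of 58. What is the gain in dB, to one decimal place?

Voltage ratio → dB uses the 20·log₁₀ form:
20·log₁₀(58) = 35.3 dB.

35.3 dB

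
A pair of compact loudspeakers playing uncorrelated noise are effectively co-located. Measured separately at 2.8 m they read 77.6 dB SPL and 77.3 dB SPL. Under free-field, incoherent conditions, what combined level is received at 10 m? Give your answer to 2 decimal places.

69.41 dB SPL

Combined at 2.8 m: 10·log₁₀(10^(77.6/10)+10^(77.3/10)) = 80.463 dB SPL.
Then apply −20·log₁₀(10/2.8) = -11.057 dB → 69.41 dB SPL.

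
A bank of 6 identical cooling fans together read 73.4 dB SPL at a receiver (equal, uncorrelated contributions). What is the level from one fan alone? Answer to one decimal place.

65.6 dB SPL

6 equal incoherent sources add 10·log₁₀(6) = 7.78 dB over one source.
L_one = 73.4 − 7.78 = 65.6 dB SPL.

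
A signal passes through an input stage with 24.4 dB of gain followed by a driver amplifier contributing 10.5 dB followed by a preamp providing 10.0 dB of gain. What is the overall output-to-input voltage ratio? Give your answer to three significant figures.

Net gain = 24.4 + 10.5 + 10.0 = 44.9 dB.
Voltage ratio = 10^(44.9/20) = 176.

176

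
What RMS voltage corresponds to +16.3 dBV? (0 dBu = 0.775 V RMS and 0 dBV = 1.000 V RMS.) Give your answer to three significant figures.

6.53 V

V = 1.000 V × 10^(+16.3/20).
= 1.000 × 6.531 = 6.53 V.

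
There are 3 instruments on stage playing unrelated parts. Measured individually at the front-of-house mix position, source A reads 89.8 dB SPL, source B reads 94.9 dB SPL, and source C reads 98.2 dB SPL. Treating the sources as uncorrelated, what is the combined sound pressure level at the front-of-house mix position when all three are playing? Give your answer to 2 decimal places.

Add the sources as powers (linear), then convert back to dB:
L_total = 10·log₁₀(10^(89.8/10) + 10^(94.9/10) + 10^(98.2/10)) = 10·log₁₀(10652000000) = 100.27 dB SPL.

100.27 dB SPL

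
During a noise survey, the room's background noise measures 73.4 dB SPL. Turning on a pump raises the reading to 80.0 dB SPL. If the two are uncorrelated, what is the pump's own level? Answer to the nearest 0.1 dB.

Background correction is a power subtraction:
L_src = 10·log₁₀(10^(80.0/10) − 10^(73.4/10)) = 10·log₁₀(78120000) = 78.9 dB SPL.

78.9 dB SPL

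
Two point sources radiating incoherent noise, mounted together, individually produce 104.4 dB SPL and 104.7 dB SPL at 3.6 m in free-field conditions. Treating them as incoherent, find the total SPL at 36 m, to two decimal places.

87.56 dB SPL

Combined at 3.6 m: 10·log₁₀(10^(104.4/10)+10^(104.7/10)) = 107.563 dB SPL.
Then apply −20·log₁₀(36/3.6) = -20.000 dB → 87.56 dB SPL.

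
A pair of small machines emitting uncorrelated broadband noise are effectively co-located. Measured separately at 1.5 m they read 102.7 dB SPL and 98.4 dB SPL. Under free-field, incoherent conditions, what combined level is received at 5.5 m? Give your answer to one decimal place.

Combined at 1.5 m: 10·log₁₀(10^(102.7/10)+10^(98.4/10)) = 104.07 dB SPL.
Then apply −20·log₁₀(5.5/1.5) = -11.29 dB → 92.8 dB SPL.

92.8 dB SPL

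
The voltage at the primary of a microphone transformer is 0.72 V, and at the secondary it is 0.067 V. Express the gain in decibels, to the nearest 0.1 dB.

Voltage is an amplitude quantity, so gain = 20·log₁₀(V_out/V_in).
20·log₁₀(0.067/0.72) = 20·log₁₀(0.09306) = -20.6 dB.

-20.6 dB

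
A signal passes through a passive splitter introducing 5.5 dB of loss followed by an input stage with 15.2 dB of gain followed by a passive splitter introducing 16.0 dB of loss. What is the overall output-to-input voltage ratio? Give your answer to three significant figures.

0.484

Net gain = (−5.5) + 15.2 + (−16.0) = -6.3 dB.
Voltage ratio = 10^(-6.3/20) = 0.484.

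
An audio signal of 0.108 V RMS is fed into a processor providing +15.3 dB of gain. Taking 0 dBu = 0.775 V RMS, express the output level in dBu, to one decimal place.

Input level: 20·log₁₀(0.108/0.775) = -17.12 dBu.
Output: -17.12 + 15.3 = -1.8 dBu.

-1.8 dBu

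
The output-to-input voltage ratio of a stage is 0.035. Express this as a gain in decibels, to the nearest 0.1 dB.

-29.1 dB

Voltage ratio → dB uses the 20·log₁₀ form:
20·log₁₀(0.035) = -29.1 dB.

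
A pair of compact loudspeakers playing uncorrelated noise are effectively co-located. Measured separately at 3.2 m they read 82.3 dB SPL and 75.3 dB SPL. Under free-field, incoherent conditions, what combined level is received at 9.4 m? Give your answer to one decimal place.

Combined at 3.2 m: 10·log₁₀(10^(82.3/10)+10^(75.3/10)) = 83.09 dB SPL.
Then apply −20·log₁₀(9.4/3.2) = -9.36 dB → 73.7 dB SPL.

73.7 dB SPL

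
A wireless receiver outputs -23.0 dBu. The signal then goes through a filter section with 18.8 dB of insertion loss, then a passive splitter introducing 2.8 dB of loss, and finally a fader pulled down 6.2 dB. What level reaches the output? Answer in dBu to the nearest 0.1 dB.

-50.8 dBu

Gain stages sum in dB:
-23.0 − 18.8 − 2.8 − 6.2 = -50.8 dBu.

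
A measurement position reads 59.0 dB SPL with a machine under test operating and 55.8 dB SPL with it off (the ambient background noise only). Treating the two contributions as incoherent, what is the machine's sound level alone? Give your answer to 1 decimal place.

Subtract intensities: L_src = 10·log₁₀(10^(L_total/10) − 10^(L_bg/10)).
L_src = 10·log₁₀(10^(59.0/10) − 10^(55.8/10)) = 10·log₁₀(414100) = 56.2 dB SPL.

56.2 dB SPL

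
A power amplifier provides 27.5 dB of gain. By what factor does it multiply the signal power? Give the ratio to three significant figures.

Power ratio = 10^(dB/10).
10^(27.5/10) = 10^(2.750) = 562.

562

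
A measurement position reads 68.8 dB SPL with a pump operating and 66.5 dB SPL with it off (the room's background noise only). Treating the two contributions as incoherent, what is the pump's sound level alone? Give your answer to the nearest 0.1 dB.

Background correction is a power subtraction:
L_src = 10·log₁₀(10^(68.8/10) − 10^(66.5/10)) = 10·log₁₀(3119000) = 64.9 dB SPL.

64.9 dB SPL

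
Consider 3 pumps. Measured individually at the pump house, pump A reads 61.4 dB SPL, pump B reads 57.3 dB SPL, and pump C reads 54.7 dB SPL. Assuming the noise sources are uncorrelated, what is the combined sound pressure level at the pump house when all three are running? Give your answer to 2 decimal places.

Uncorrelated sources add in intensity (power), not in dB.
L_total = 10·log₁₀(10^(61.4/10) + 10^(57.3/10) + 10^(54.7/10)) = 10·log₁₀(2213000) = 63.45 dB SPL.

63.45 dB SPL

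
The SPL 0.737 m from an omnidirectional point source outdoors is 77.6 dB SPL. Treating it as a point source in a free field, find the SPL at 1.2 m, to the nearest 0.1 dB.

Inverse-square spreading gives ΔL = −20·log₁₀(d₂/d₁).
ΔL = −20·log₁₀(1.2/0.737) = -4.23 dB, so L₂ = 77.6 + (-4.23) = 73.4 dB SPL.

73.4 dB SPL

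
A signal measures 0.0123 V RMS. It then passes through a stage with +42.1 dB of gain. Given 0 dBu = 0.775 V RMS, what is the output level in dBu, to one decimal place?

Input level: 20·log₁₀(0.0123/0.775) = -35.99 dBu.
Output: -35.99 + 42.1 = +6.1 dBu.

+6.1 dBu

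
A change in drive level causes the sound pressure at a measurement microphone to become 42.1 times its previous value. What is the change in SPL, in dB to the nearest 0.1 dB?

SPL change from a pressure ratio uses the 20·log₁₀ form:
20·log₁₀(42.1) = 32.5 dB.

32.5 dB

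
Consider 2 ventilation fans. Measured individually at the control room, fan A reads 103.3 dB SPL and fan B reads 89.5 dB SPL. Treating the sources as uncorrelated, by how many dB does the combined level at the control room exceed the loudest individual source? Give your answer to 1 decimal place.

Incoherent sources sum as intensities:
L_total = 10·log₁₀(10^(103.3/10) + 10^(89.5/10)) = 103.48 dB SPL.
Excess over the loudest (103.3 dB): 103.48 − 103.3 = 0.2 dB.

0.2 dB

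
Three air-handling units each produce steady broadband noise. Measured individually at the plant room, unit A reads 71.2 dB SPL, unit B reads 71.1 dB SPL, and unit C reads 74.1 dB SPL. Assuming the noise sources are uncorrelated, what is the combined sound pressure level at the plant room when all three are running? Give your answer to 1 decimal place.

77.1 dB SPL

Add the sources as powers (linear), then convert back to dB:
L_total = 10·log₁₀(10^(71.2/10) + 10^(71.1/10) + 10^(74.1/10)) = 10·log₁₀(51770000) = 77.1 dB SPL.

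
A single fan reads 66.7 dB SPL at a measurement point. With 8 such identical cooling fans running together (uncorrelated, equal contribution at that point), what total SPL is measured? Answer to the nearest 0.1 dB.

75.7 dB SPL

8 equal incoherent sources raise the level by 10·log₁₀(8) = 9.03 dB.
L_total = 66.7 + 9.03 = 75.7 dB SPL.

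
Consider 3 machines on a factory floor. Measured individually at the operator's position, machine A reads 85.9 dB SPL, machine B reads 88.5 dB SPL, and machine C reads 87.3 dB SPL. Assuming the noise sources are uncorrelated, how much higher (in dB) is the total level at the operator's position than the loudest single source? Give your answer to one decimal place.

Uncorrelated sources add in intensity (power), not in dB.
L_total = 10·log₁₀(10^(85.9/10) + 10^(88.5/10) + 10^(87.3/10)) = 92.13 dB SPL.
Excess over the loudest (88.5 dB): 92.13 − 88.5 = 3.6 dB.

3.6 dB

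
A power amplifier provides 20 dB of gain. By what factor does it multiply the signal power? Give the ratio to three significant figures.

Power ratio = 10^(dB/10).
10^(20/10) = 10^(2.000) = 100.

100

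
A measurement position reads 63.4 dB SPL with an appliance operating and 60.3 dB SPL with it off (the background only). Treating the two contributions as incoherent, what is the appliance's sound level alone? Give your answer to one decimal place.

60.5 dB SPL

Remove the background by subtracting linear intensities:
L_src = 10·log₁₀(10^(63.4/10) − 10^(60.3/10)) = 10·log₁₀(1116000) = 60.5 dB SPL.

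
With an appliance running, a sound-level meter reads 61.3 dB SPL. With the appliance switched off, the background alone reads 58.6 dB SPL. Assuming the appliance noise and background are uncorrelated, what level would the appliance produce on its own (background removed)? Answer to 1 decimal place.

58.0 dB SPL

Remove the background by subtracting linear intensities:
L_src = 10·log₁₀(10^(61.3/10) − 10^(58.6/10)) = 10·log₁₀(624500) = 58.0 dB SPL.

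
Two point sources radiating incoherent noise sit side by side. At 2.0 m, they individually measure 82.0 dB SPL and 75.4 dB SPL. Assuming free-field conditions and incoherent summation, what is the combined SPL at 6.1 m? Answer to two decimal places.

Combined at 2.0 m: 10·log₁₀(10^(82.0/10)+10^(75.4/10)) = 82.859 dB SPL.
Then apply −20·log₁₀(6.1/2.0) = -9.686 dB → 73.17 dB SPL.

73.17 dB SPL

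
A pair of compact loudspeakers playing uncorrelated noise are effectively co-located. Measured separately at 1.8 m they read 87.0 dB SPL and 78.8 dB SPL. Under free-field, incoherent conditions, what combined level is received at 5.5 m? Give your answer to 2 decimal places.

Combined at 1.8 m: 10·log₁₀(10^(87.0/10)+10^(78.8/10)) = 87.612 dB SPL.
Then apply −20·log₁₀(5.5/1.8) = -9.702 dB → 77.91 dB SPL.

77.91 dB SPL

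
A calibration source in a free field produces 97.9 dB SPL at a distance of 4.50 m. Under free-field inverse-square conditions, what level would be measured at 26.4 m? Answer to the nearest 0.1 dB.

Free-field point source: level drops by 20·log₁₀ of the distance ratio.
ΔL = −20·log₁₀(26.4/4.50) = -15.37 dB, so L₂ = 97.9 + (-15.37) = 82.5 dB SPL.

82.5 dB SPL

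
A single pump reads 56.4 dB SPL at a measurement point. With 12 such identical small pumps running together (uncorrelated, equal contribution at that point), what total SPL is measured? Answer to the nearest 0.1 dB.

67.2 dB SPL

12 equal incoherent sources raise the level by 10·log₁₀(12) = 10.79 dB.
L_total = 56.4 + 10.79 = 67.2 dB SPL.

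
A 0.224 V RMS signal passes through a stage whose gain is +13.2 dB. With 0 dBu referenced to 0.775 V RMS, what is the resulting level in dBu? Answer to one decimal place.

+2.4 dBu

Input level: 20·log₁₀(0.224/0.775) = -10.78 dBu.
Output: -10.78 + 13.2 = +2.4 dBu.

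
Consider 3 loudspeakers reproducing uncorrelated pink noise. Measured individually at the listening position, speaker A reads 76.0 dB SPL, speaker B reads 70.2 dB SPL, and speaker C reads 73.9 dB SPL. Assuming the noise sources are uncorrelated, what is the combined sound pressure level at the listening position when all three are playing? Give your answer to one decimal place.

Incoherent sources sum as intensities:
L_total = 10·log₁₀(10^(76.0/10) + 10^(70.2/10) + 10^(73.9/10)) = 10·log₁₀(74830000) = 78.7 dB SPL.

78.7 dB SPL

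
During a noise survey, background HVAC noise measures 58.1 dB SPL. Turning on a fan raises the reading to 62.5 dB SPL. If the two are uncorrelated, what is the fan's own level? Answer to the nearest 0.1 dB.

60.5 dB SPL

Subtract intensities: L_src = 10·log₁₀(10^(L_total/10) − 10^(L_bg/10)).
L_src = 10·log₁₀(10^(62.5/10) − 10^(58.1/10)) = 10·log₁₀(1133000) = 60.5 dB SPL.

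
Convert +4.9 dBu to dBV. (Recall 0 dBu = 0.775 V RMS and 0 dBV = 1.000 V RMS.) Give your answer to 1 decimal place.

+2.7 dBV

The offset between the scales is 20·log₁₀(0.775/1.000) = −2.214 dB.
So dBV = +4.9 − 2.214 = +2.7 dBV.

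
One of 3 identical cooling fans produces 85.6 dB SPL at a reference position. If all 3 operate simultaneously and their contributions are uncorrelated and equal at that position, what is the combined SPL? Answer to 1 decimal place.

3 equal incoherent sources raise the level by 10·log₁₀(3) = 4.77 dB.
L_total = 85.6 + 4.77 = 90.4 dB SPL.

90.4 dB SPL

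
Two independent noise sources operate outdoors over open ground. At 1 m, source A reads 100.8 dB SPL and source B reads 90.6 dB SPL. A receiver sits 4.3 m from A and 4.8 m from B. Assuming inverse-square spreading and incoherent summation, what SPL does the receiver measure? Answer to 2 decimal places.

88.45 dB SPL

At the listener: L_A = 100.8 − 20·log₁₀(4.3) = 88.131 dB; L_B = 90.6 − 20·log₁₀(4.8) = 76.975 dB.
Combined: 10·log₁₀(10^(88.131/10)+10^(76.975/10)) = 88.45 dB SPL.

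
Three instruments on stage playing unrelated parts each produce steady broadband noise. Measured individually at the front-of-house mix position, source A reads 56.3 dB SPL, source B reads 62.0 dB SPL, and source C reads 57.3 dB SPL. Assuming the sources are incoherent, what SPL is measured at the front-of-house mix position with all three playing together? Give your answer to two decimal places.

Uncorrelated sources add in intensity (power), not in dB.
L_total = 10·log₁₀(10^(56.3/10) + 10^(62.0/10) + 10^(57.3/10)) = 10·log₁₀(2549000) = 64.06 dB SPL.

64.06 dB SPL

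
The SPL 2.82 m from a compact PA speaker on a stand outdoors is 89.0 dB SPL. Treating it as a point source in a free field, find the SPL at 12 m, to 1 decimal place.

76.4 dB SPL

Inverse-square spreading gives ΔL = −20·log₁₀(d₂/d₁).
ΔL = −20·log₁₀(12/2.82) = -12.58 dB, so L₂ = 89.0 + (-12.58) = 76.4 dB SPL.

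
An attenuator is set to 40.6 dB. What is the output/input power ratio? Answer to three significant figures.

Power ratio = 10^(dB/10).
10^(-40.6/10) = 10^(-4.060) = 0.0000871.

0.0000871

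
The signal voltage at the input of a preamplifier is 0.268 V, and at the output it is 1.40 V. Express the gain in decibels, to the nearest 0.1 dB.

14.4 dB

Voltage ratio → dB uses the 20·log₁₀ form:
20·log₁₀(1.40/0.268) = 20·log₁₀(5.224) = 14.4 dB.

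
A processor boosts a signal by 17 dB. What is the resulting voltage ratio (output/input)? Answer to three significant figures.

Voltage ratio = 10^(dB/20).
10^(17/20) = 10^(0.8500) = 7.08.

7.08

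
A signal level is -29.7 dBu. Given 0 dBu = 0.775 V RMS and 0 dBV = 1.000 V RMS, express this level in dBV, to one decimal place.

The offset between the scales is 20·log₁₀(0.775/1.000) = −2.214 dB.
So dBV = -29.7 − 2.214 = -31.9 dBV.

-31.9 dBV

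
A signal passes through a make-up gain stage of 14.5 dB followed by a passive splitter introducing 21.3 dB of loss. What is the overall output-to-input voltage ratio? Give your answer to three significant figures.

Net gain = 14.5 + (−21.3) = -6.8 dB.
Voltage ratio = 10^(-6.8/20) = 0.457.

0.457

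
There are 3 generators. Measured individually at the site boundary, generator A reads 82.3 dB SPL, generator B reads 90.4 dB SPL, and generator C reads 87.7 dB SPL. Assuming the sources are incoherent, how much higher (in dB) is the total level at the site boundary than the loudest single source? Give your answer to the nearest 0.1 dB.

2.3 dB

Uncorrelated sources add in intensity (power), not in dB.
L_total = 10·log₁₀(10^(82.3/10) + 10^(90.4/10) + 10^(87.7/10)) = 92.68 dB SPL.
Excess over the loudest (90.4 dB): 92.68 − 90.4 = 2.3 dB.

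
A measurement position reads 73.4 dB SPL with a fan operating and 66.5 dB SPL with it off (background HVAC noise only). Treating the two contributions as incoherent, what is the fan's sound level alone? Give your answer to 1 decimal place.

Background correction is a power subtraction:
L_src = 10·log₁₀(10^(73.4/10) − 10^(66.5/10)) = 10·log₁₀(17410000) = 72.4 dB SPL.

72.4 dB SPL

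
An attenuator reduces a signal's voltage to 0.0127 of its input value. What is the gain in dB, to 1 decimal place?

For a voltage ratio, dB = 20·log₁₀(V₂/V₁).
20·log₁₀(0.0127) = -37.9 dB.

-37.9 dB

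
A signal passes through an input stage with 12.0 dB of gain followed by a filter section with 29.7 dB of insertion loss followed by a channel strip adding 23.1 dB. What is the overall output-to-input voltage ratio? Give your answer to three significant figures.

1.86

Net gain = 12.0 + (−29.7) + 23.1 = 5.4 dB.
Voltage ratio = 10^(5.4/20) = 1.86.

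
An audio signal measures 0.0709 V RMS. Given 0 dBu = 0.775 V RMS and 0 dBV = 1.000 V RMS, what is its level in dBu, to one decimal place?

-20.8 dBu

dBu = 20·log₁₀(V / 0.775 V).
20·log₁₀(0.0709/0.775) = -20.8 dBu.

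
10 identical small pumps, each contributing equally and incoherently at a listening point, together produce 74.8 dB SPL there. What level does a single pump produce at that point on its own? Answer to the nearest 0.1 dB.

10 equal incoherent sources add 10·log₁₀(10) = 10.00 dB over one source.
L_one = 74.8 − 10.00 = 64.8 dB SPL.

64.8 dB SPL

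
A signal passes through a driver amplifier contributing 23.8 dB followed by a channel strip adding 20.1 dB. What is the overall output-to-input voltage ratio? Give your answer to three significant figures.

157

Net gain = 23.8 + 20.1 = 43.9 dB.
Voltage ratio = 10^(43.9/20) = 157.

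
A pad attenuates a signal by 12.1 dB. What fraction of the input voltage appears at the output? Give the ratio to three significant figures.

Voltage ratio = 10^(dB/20).
10^(-12.1/20) = 10^(-0.6050) = 0.248.

0.248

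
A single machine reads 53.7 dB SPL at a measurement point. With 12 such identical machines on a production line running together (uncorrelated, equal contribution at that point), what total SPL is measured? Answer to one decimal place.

64.5 dB SPL

12 equal incoherent sources raise the level by 10·log₁₀(12) = 10.79 dB.
L_total = 53.7 + 10.79 = 64.5 dB SPL.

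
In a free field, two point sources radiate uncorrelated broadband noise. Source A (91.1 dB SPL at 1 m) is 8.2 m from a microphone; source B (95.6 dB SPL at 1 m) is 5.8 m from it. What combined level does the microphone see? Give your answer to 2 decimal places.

At the listener: L_A = 91.1 − 20·log₁₀(8.2) = 72.824 dB; L_B = 95.6 − 20·log₁₀(5.8) = 80.331 dB.
Combined: 10·log₁₀(10^(72.824/10)+10^(80.331/10)) = 81.04 dB SPL.

81.04 dB SPL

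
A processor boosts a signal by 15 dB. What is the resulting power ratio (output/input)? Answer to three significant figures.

Power ratio = 10^(dB/10).
10^(15/10) = 10^(1.500) = 31.6.

31.6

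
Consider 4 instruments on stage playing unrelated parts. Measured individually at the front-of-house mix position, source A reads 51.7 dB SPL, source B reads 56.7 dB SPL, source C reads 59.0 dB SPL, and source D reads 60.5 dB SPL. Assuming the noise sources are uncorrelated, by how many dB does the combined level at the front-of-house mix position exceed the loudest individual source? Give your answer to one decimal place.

3.5 dB

Uncorrelated sources add in intensity (power), not in dB.
L_total = 10·log₁₀(10^(51.7/10) + 10^(56.7/10) + 10^(59.0/10) + 10^(60.5/10)) = 64.03 dB SPL.
Excess over the loudest (60.5 dB): 64.03 − 60.5 = 3.5 dB.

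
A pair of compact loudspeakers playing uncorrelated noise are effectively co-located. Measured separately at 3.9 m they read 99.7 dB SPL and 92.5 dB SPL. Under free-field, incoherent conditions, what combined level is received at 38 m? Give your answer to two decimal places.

Combined at 3.9 m: 10·log₁₀(10^(99.7/10)+10^(92.5/10)) = 100.457 dB SPL.
Then apply −20·log₁₀(38/3.9) = -19.774 dB → 80.68 dB SPL.

80.68 dB SPL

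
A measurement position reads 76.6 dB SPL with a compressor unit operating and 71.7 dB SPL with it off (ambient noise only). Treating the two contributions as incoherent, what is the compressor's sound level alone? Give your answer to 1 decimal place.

Background correction is a power subtraction:
L_src = 10·log₁₀(10^(76.6/10) − 10^(71.7/10)) = 10·log₁₀(30920000) = 74.9 dB SPL.

74.9 dB SPL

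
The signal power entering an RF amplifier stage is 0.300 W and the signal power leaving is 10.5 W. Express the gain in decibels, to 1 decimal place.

Power is a power quantity, so gain = 10·log₁₀(P_out/P_in).
10·log₁₀(10.5/0.300) = 10·log₁₀(35.00) = 15.4 dB.

15.4 dB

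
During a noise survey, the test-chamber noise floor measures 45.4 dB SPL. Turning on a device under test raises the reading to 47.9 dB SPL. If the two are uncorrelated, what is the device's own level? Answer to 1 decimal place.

Background correction is a power subtraction:
L_src = 10·log₁₀(10^(47.9/10) − 10^(45.4/10)) = 10·log₁₀(26990) = 44.3 dB SPL.

44.3 dB SPL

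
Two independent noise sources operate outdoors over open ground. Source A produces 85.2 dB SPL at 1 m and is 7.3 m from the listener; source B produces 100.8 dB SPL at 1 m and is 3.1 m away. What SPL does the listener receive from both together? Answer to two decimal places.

At the listener: L_A = 85.2 − 20·log₁₀(7.3) = 67.934 dB; L_B = 100.8 − 20·log₁₀(3.1) = 90.973 dB.
Combined: 10·log₁₀(10^(67.934/10)+10^(90.973/10)) = 90.99 dB SPL.

90.99 dB SPL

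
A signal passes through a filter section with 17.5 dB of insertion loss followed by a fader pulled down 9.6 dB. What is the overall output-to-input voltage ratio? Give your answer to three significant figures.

0.0442

Net gain = (−17.5) + (−9.6) = -27.1 dB.
Voltage ratio = 10^(-27.1/20) = 0.0442.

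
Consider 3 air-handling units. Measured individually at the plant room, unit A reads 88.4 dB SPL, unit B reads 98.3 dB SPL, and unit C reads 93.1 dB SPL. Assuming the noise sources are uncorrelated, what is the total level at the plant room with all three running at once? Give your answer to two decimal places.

99.77 dB SPL

Uncorrelated sources add in intensity (power), not in dB.
L_total = 10·log₁₀(10^(88.4/10) + 10^(98.3/10) + 10^(93.1/10)) = 10·log₁₀(9494000000) = 99.77 dB SPL.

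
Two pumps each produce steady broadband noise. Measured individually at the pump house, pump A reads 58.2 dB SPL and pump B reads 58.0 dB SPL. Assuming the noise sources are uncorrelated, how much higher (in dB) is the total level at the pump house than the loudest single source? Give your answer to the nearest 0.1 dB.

Add the sources as powers (linear), then convert back to dB:
L_total = 10·log₁₀(10^(58.2/10) + 10^(58.0/10)) = 61.11 dB SPL.
Excess over the loudest (58.2 dB): 61.11 − 58.2 = 2.9 dB.

2.9 dB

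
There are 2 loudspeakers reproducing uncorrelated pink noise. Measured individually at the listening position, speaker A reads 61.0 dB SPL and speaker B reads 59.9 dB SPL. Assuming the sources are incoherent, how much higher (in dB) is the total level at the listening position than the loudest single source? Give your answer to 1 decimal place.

2.5 dB

Incoherent sources sum as intensities:
L_total = 10·log₁₀(10^(61.0/10) + 10^(59.9/10)) = 63.50 dB SPL.
Excess over the loudest (61.0 dB): 63.50 − 61.0 = 2.5 dB.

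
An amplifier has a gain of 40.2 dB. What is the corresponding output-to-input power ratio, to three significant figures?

10500

Power ratio = 10^(dB/10).
10^(40.2/10) = 10^(4.020) = 10500.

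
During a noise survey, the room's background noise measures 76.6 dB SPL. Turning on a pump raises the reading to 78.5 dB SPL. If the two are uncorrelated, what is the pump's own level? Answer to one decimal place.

74.0 dB SPL

Subtract intensities: L_src = 10·log₁₀(10^(L_total/10) − 10^(L_bg/10)).
L_src = 10·log₁₀(10^(78.5/10) − 10^(76.6/10)) = 10·log₁₀(25090000) = 74.0 dB SPL.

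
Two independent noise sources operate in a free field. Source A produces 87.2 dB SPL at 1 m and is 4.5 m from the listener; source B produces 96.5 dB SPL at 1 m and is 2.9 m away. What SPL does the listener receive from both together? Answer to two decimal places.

At the listener: L_A = 87.2 − 20·log₁₀(4.5) = 74.136 dB; L_B = 96.5 − 20·log₁₀(2.9) = 87.252 dB.
Combined: 10·log₁₀(10^(74.136/10)+10^(87.252/10)) = 87.46 dB SPL.

87.46 dB SPL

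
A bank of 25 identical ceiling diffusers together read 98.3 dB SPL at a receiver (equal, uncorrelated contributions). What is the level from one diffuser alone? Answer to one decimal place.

25 equal incoherent sources add 10·log₁₀(25) = 13.98 dB over one source.
L_one = 98.3 − 13.98 = 84.3 dB SPL.

84.3 dB SPL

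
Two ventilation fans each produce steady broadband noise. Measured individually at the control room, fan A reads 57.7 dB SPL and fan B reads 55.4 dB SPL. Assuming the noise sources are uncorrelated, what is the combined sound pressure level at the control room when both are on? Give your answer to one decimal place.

Add the sources as powers (linear), then convert back to dB:
L_total = 10·log₁₀(10^(57.7/10) + 10^(55.4/10)) = 10·log₁₀(935600) = 59.7 dB SPL.

59.7 dB SPL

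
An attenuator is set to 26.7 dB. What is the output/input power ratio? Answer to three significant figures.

Power ratio = 10^(dB/10).
10^(-26.7/10) = 10^(-2.670) = 0.00214.

0.00214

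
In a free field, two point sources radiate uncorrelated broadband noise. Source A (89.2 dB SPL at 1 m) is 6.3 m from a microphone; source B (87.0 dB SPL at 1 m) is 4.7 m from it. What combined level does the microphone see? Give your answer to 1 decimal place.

At the listener: L_A = 89.2 − 20·log₁₀(6.3) = 73.21 dB; L_B = 87.0 − 20·log₁₀(4.7) = 73.56 dB.
Combined: 10·log₁₀(10^(73.21/10)+10^(73.56/10)) = 76.4 dB SPL.

76.4 dB SPL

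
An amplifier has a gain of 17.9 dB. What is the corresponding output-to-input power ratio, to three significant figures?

61.7

Power ratio = 10^(dB/10).
10^(17.9/10) = 10^(1.790) = 61.7.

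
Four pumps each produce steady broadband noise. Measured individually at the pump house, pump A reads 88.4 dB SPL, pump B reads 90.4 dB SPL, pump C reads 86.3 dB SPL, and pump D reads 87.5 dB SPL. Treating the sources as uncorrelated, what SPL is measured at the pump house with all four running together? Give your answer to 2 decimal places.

94.44 dB SPL

Uncorrelated sources add in intensity (power), not in dB.
L_total = 10·log₁₀(10^(88.4/10) + 10^(90.4/10) + 10^(86.3/10) + 10^(87.5/10)) = 10·log₁₀(2777000000) = 94.44 dB SPL.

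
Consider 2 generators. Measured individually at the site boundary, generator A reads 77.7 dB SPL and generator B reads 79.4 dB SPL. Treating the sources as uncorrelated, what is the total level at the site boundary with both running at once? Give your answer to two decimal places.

Incoherent sources sum as intensities:
L_total = 10·log₁₀(10^(77.7/10) + 10^(79.4/10)) = 10·log₁₀(146000000) = 81.64 dB SPL.

81.64 dB SPL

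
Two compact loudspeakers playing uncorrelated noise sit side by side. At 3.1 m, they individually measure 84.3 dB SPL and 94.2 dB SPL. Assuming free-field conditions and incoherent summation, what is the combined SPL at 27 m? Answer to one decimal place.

Combined at 3.1 m: 10·log₁₀(10^(84.3/10)+10^(94.2/10)) = 94.62 dB SPL.
Then apply −20·log₁₀(27/3.1) = -18.80 dB → 75.8 dB SPL.

75.8 dB SPL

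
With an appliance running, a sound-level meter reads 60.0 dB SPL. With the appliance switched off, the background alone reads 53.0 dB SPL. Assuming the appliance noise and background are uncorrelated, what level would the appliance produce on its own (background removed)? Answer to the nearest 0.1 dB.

59.0 dB SPL

Subtract intensities: L_src = 10·log₁₀(10^(L_total/10) − 10^(L_bg/10)).
L_src = 10·log₁₀(10^(60.0/10) − 10^(53.0/10)) = 10·log₁₀(800500) = 59.0 dB SPL.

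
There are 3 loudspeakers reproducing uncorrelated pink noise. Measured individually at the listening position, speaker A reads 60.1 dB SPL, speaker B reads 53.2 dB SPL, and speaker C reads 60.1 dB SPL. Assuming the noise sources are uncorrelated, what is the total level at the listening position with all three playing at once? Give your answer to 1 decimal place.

63.5 dB SPL

Uncorrelated sources add in intensity (power), not in dB.
L_total = 10·log₁₀(10^(60.1/10) + 10^(53.2/10) + 10^(60.1/10)) = 10·log₁₀(2256000) = 63.5 dB SPL.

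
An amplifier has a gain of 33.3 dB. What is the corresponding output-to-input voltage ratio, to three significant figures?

46.2

Voltage ratio = 10^(dB/20).
10^(33.3/20) = 10^(1.665) = 46.2.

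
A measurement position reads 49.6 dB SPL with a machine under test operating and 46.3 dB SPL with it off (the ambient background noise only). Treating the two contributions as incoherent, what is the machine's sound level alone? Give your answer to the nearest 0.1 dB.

46.9 dB SPL

Background correction is a power subtraction:
L_src = 10·log₁₀(10^(49.6/10) − 10^(46.3/10)) = 10·log₁₀(48540) = 46.9 dB SPL.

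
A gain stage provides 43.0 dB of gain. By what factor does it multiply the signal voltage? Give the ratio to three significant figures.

141

Voltage ratio = 10^(dB/20).
10^(43.0/20) = 10^(2.150) = 141.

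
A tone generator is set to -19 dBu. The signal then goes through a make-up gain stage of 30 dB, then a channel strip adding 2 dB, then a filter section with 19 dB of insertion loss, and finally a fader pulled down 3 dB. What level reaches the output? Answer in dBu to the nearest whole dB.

Cascaded gains and losses add directly in dB.
-19 + 30 + 2 − 19 − 3 = -9 dBu.

-9 dBu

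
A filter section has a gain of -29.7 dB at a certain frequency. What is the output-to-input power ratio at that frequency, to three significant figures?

0.00107

Power ratio = 10^(dB/10).
10^(-29.7/10) = 10^(-2.970) = 0.00107.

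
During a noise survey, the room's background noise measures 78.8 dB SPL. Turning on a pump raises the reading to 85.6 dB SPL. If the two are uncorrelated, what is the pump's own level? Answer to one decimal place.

84.6 dB SPL

Remove the background by subtracting linear intensities:
L_src = 10·log₁₀(10^(85.6/10) − 10^(78.8/10)) = 10·log₁₀(287200000) = 84.6 dB SPL.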